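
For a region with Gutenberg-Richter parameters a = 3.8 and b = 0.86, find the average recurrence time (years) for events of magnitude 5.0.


log10(N) = 3.8 - 0.86*5.0 = -0.5
N = 10^-0.5 = 0.316228
T = 1/N = 1/0.316228 = 3.1623 years

3.1623


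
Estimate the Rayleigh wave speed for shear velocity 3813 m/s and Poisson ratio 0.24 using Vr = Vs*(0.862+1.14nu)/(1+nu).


Numerator factor = 0.862 + 1.14*0.24 = 1.1356
Denominator = 1 + 0.24 = 1.24
Vr = 3813 * 1.1356 / 1.24 = 3491.97 m/s

3491.97


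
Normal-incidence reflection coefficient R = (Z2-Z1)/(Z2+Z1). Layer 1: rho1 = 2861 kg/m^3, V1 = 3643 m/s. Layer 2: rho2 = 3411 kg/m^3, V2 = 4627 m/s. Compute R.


Z1 = 2861 * 3643 = 10422623
Z2 = 3411 * 4627 = 15782697
R = (15782697 - 10422623) / (15782697 + 10422623) = 5360074 / 26205320 = 0.2045

0.2045


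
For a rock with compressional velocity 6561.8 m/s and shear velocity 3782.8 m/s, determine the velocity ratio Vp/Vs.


Vp/Vs = 6561.8 / 3782.8
= 1.7346

1.7346


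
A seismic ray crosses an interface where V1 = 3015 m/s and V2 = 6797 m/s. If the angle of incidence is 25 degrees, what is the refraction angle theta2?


sin(theta1) = sin(25 deg) = 0.422618
sin(theta2) = V2/V1 * sin(theta1) = 6797/3015 * 0.422618 = 0.952748
theta2 = arcsin(0.952748) = 72.3164 degrees

72.3164


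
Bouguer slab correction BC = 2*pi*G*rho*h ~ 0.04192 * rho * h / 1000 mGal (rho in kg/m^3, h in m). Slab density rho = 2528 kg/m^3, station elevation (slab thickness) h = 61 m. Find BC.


BC = 0.04192 * rho * h / 1000
= 0.04192 * 2528 * 61 / 1000
= 6.4644 mGal

6.4644


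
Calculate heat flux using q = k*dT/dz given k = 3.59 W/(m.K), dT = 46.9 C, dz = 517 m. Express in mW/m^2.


q = k * dT / dz * 1000
= 3.59 * 46.9 / 517 * 1000
= 0.325669 * 1000
= 325.6692 mW/m^2

325.6692


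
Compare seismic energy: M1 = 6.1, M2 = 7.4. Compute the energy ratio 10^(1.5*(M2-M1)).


M2 - M1 = 7.4 - 6.1 = 1.3
1.5 * 1.3 = 1.95
ratio = 10^1.95 = 89.13

89.13


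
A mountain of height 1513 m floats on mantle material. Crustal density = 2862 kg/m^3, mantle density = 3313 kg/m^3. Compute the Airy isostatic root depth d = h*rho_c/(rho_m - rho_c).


rho_m - rho_c = 3313 - 2862 = 451
d = 1513 * 2862 / 451
= 4330206 / 451
= 9601.34 m

9601.34


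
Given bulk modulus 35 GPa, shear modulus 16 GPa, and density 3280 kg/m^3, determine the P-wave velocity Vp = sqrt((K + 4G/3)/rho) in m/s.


First compute the effective modulus:
K + 4G/3 = 35e9 + 4*16e9/3 = 56333333333.33 Pa
Then divide by density:
56333333333.33 / 3280 = 17174796.748 Pa/(kg/m^3)
Take the square root:
Vp = sqrt(17174796.748) = 4144.25 m/s

4144.25


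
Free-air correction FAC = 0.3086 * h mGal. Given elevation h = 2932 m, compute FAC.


FAC = 0.3086 * h
= 0.3086 * 2932
= 904.8152 mGal

904.8152


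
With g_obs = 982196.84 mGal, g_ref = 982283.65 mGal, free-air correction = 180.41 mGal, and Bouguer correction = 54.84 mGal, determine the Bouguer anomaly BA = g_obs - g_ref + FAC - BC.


BA = g_obs - g_ref + FAC - BC
= 982196.84 - 982283.65 + 180.41 - 54.84
= 38.76 mGal

38.76


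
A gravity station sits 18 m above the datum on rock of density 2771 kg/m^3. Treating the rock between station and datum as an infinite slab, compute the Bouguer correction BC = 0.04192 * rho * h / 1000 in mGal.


BC = 0.04192 * rho * h / 1000
= 0.04192 * 2771 * 18 / 1000
= 2.0909 mGal

2.0909


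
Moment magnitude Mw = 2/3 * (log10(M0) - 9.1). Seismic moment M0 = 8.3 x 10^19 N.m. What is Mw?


log10(M0) = log10(8.3 x 10^19) = 19.9191
Mw = 2/3 * (19.9191 - 9.1)
= 2/3 * 10.8191
= 7.21

7.21


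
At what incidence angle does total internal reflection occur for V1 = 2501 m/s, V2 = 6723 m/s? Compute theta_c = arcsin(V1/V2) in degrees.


V1/V2 = 2501/6723 = 0.372007
theta_c = arcsin(0.372007) = 21.8394 degrees

21.8394


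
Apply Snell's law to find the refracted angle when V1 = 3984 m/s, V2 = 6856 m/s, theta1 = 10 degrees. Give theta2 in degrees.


sin(theta1) = sin(10 deg) = 0.173648
sin(theta2) = V2/V1 * sin(theta1) = 6856/3984 * 0.173648 = 0.298828
theta2 = arcsin(0.298828) = 17.3872 degrees

17.3872


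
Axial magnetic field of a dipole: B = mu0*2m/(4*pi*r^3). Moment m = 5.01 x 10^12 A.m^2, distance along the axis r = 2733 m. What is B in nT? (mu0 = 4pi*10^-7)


m = 5.01 x 10^12 = 5010000000000 A.m^2
2m = 10020000000000 A.m^2
r^3 = 2733^3 = 20413566837
B = (4pi*10^-7) * 10020000000000 / (4*pi * 20413566837) * 1e9
= 12591503.355588 / 256524446434.73 * 1e9
= 49085.0035 nT

49085.0035


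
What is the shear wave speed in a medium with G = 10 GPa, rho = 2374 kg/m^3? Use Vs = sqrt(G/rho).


Convert G to Pa: G = 10e9 Pa
Compute G/rho = 10e9 / 2374 = 4212299.9158
Vs = sqrt(4212299.9158) = 2052.39 m/s

2052.39


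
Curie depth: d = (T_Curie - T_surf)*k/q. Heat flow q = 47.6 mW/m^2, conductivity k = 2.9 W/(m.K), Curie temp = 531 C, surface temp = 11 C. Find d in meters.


T_Curie - T_surf = 531 - 11 = 520 C
Convert q to W/m^2: 47.6 mW/m^2 = 0.0476 W/m^2
d = 520 * 2.9 / 0.0476 = 31680.67 m

31680.67


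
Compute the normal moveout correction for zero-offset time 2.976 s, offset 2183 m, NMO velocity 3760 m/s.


x/Vnmo = 2183/3760 = 0.580585
(x/Vnmo)^2 = 0.337079
t0^2 = 8.856576
sqrt(8.856576 + 0.337079) = 3.032104
dt = 3.032104 - 2.976 = 0.056104

0.056104


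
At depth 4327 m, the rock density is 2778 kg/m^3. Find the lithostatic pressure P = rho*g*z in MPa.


P = rho * g * z / 1e6
= 2778 * 9.81 * 4327 / 1e6
= 117920182.86 / 1e6
= 117.9202 MPa

117.9202


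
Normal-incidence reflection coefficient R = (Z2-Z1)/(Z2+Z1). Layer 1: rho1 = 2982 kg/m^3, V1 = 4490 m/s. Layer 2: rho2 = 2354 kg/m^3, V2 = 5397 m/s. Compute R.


Z1 = 2982 * 4490 = 13389180
Z2 = 2354 * 5397 = 12704538
R = (12704538 - 13389180) / (12704538 + 13389180) = -684642 / 26093718 = -0.0262

-0.0262


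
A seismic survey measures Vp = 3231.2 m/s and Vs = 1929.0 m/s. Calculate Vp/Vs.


Vp/Vs = 3231.2 / 1929.0
= 1.6751

1.6751


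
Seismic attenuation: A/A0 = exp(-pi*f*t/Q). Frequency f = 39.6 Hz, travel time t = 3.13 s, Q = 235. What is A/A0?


pi*f*t/Q = pi*39.6*3.13/235 = 1.656996
A/A0 = exp(-1.656996) = 0.190711

0.190711


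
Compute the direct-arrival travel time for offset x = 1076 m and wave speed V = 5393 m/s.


t = x / V
= 1076 / 5393
= 0.1995 s

0.1995


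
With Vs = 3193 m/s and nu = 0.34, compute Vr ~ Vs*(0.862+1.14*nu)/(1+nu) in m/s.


Numerator factor = 0.862 + 1.14*0.34 = 1.2496
Denominator = 1 + 0.34 = 1.34
Vr = 3193 * 1.2496 / 1.34 = 2977.59 m/s

2977.59


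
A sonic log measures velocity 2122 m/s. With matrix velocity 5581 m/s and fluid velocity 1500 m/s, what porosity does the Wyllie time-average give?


1/V - 1/Vm = 1/2122 - 1/5581 = 0.00029207
1/Vf - 1/Vm = 1/1500 - 1/5581 = 0.00048749
phi = 0.00029207 / 0.00048749 = 0.5991

0.5991


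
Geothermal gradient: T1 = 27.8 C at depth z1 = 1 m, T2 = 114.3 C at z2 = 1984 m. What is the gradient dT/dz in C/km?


dT = 114.3 - 27.8 = 86.5 C
dz = 1984 - 1 = 1983 m
gradient = dT/dz * 1000 = 86.5/1983 * 1000 = 43.6208 C/km

43.6208


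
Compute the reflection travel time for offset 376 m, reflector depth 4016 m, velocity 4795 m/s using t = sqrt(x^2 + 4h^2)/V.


x^2 + 4h^2 = 376^2 + 4*4016^2 = 141376 + 64513024 = 64654400
sqrt(64654400) = 8040.796
t = 8040.796 / 4795 = 1.6769 s

1.6769


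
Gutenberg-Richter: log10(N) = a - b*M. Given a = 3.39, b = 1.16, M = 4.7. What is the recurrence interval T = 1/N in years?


log10(N) = 3.39 - 1.16*4.7 = -2.062
N = 10^-2.062 = 0.00867
T = 1/N = 1/0.00867 = 115.3453 years

115.3453


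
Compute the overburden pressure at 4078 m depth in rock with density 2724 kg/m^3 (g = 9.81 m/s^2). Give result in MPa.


P = rho * g * z / 1e6
= 2724 * 9.81 * 4078 / 1e6
= 108974110.32 / 1e6
= 108.9741 MPa

108.9741


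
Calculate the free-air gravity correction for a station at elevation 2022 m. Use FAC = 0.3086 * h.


FAC = 0.3086 * h
= 0.3086 * 2022
= 623.9892 mGal

623.9892


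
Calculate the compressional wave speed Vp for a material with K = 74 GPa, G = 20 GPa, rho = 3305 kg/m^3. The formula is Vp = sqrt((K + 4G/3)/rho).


First compute the effective modulus:
K + 4G/3 = 74e9 + 4*20e9/3 = 100666666666.67 Pa
Then divide by density:
100666666666.67 / 3305 = 30458900.6556 Pa/(kg/m^3)
Take the square root:
Vp = sqrt(30458900.6556) = 5518.96 m/s

5518.96


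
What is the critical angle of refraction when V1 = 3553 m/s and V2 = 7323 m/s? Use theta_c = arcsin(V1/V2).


V1/V2 = 3553/7323 = 0.485184
theta_c = arcsin(0.485184) = 29.0245 degrees

29.0245


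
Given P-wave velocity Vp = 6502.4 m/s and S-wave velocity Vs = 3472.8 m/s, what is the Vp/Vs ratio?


Vp/Vs = 6502.4 / 3472.8
= 1.8724

1.8724


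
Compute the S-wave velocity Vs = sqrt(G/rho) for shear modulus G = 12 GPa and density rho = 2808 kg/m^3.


Convert G to Pa: G = 12e9 Pa
Compute G/rho = 12e9 / 2808 = 4273504.2735
Vs = sqrt(4273504.2735) = 2067.25 m/s

2067.25


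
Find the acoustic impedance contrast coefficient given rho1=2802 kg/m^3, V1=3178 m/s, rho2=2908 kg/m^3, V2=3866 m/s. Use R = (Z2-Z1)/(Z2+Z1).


Z1 = 2802 * 3178 = 8904756
Z2 = 2908 * 3866 = 11242328
R = (11242328 - 8904756) / (11242328 + 8904756) = 2337572 / 20147084 = 0.116

0.116


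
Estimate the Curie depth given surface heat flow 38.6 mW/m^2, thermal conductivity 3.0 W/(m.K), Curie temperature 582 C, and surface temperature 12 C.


T_Curie - T_surf = 582 - 12 = 570 C
Convert q to W/m^2: 38.6 mW/m^2 = 0.0386 W/m^2
d = 570 * 3.0 / 0.0386 = 44300.52 m

44300.52


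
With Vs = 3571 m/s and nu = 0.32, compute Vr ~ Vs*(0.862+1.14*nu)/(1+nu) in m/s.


Numerator factor = 0.862 + 1.14*0.32 = 1.2268
Denominator = 1 + 0.32 = 1.32
Vr = 3571 * 1.2268 / 1.32 = 3318.87 m/s

3318.87


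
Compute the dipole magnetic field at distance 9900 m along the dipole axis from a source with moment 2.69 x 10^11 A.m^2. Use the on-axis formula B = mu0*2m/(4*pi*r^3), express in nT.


m = 2.69 x 10^11 = 269000000000 A.m^2
2m = 538000000000 A.m^2
r^3 = 9900^3 = 970299000000
B = (4pi*10^-7) * 538000000000 / (4*pi * 970299000000) * 1e9
= 676070.739053 / 12193136840742.09 * 1e9
= 55.4468 nT

55.4468


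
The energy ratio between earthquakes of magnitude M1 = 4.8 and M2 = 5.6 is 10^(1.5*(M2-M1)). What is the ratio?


M2 - M1 = 5.6 - 4.8 = 0.8
1.5 * 0.8 = 1.2
ratio = 10^1.2 = 15.85

15.85


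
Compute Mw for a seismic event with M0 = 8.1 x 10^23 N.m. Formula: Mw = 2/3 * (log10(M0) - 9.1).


log10(M0) = log10(8.1 x 10^23) = 23.9085
Mw = 2/3 * (23.9085 - 9.1)
= 2/3 * 14.8085
= 9.87

9.87


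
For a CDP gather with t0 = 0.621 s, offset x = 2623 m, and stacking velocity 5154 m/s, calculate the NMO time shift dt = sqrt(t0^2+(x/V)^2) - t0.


x/Vnmo = 2623/5154 = 0.508925
(x/Vnmo)^2 = 0.259005
t0^2 = 0.385641
sqrt(0.385641 + 0.259005) = 0.802898
dt = 0.802898 - 0.621 = 0.181898

0.181898


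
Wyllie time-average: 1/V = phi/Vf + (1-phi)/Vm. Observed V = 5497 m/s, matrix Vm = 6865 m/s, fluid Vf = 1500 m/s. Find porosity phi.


1/V - 1/Vm = 1/5497 - 1/6865 = 3.625e-05
1/Vf - 1/Vm = 1/1500 - 1/6865 = 0.000521
phi = 3.625e-05 / 0.000521 = 0.0696

0.0696


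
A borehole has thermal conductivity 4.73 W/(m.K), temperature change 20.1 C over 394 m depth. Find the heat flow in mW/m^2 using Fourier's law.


q = k * dT / dz * 1000
= 4.73 * 20.1 / 394 * 1000
= 0.241302 * 1000
= 241.302 mW/m^2

241.302


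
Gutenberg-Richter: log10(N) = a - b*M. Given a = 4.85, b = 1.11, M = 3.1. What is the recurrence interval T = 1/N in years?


log10(N) = 4.85 - 1.11*3.1 = 1.409
N = 10^1.409 = 25.64484
T = 1/N = 1/25.64484 = 0.039 years

0.039


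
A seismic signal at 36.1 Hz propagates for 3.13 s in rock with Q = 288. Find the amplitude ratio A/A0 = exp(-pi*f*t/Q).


pi*f*t/Q = pi*36.1*3.13/288 = 1.232562
A/A0 = exp(-1.232562) = 0.291545

0.291545


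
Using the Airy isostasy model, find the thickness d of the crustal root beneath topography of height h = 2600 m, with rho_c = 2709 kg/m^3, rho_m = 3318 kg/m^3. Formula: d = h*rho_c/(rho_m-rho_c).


rho_m - rho_c = 3318 - 2709 = 609
d = 2600 * 2709 / 609
= 7043400 / 609
= 11565.52 m

11565.52


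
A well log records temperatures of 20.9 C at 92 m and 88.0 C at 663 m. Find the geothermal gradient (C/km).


dT = 88.0 - 20.9 = 67.1 C
dz = 663 - 92 = 571 m
gradient = dT/dz * 1000 = 67.1/571 * 1000 = 117.5131 C/km

117.5131


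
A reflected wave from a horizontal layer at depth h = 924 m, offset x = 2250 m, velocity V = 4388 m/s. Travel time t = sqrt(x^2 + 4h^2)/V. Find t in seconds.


x^2 + 4h^2 = 2250^2 + 4*924^2 = 5062500 + 3415104 = 8477604
sqrt(8477604) = 2911.6325
t = 2911.6325 / 4388 = 0.6635 s

0.6635


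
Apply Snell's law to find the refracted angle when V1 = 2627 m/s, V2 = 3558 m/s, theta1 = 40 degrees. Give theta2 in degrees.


sin(theta1) = sin(40 deg) = 0.642788
sin(theta2) = V2/V1 * sin(theta1) = 3558/2627 * 0.642788 = 0.870589
theta2 = arcsin(0.870589) = 60.5272 degrees

60.5272


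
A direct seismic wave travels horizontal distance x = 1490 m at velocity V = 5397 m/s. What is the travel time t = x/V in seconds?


t = x / V
= 1490 / 5397
= 0.2761 s

0.2761


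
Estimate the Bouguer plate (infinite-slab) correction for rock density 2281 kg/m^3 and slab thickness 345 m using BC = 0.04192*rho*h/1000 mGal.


BC = 0.04192 * rho * h / 1000
= 0.04192 * 2281 * 345 / 1000
= 32.9887 mGal

32.9887


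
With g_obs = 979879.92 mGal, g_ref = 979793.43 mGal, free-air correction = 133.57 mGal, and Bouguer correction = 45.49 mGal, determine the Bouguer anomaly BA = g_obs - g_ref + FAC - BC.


BA = g_obs - g_ref + FAC - BC
= 979879.92 - 979793.43 + 133.57 - 45.49
= 174.57 mGal

174.57


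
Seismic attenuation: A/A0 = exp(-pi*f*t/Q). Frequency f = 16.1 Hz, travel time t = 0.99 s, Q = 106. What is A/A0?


pi*f*t/Q = pi*16.1*0.99/106 = 0.472395
A/A0 = exp(-0.472395) = 0.623507

0.623507


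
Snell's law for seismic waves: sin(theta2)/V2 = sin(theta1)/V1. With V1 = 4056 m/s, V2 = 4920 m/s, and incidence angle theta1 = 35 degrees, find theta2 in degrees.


sin(theta1) = sin(35 deg) = 0.573576
sin(theta2) = V2/V1 * sin(theta1) = 4920/4056 * 0.573576 = 0.695758
theta2 = arcsin(0.695758) = 44.0877 degrees

44.0877


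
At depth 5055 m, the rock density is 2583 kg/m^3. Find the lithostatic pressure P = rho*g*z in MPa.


P = rho * g * z / 1e6
= 2583 * 9.81 * 5055 / 1e6
= 128089807.65 / 1e6
= 128.0898 MPa

128.0898


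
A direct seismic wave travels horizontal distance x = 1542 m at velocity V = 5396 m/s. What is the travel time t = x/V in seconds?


t = x / V
= 1542 / 5396
= 0.2858 s

0.2858


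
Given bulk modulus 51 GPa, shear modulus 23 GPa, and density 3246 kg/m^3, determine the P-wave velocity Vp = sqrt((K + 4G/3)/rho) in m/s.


First compute the effective modulus:
K + 4G/3 = 51e9 + 4*23e9/3 = 81666666666.67 Pa
Then divide by density:
81666666666.67 / 3246 = 25159170.2608 Pa/(kg/m^3)
Take the square root:
Vp = sqrt(25159170.2608) = 5015.89 m/s

5015.89


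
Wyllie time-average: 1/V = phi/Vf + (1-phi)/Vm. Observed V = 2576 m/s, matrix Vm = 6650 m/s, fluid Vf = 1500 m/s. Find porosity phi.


1/V - 1/Vm = 1/2576 - 1/6650 = 0.00023782
1/Vf - 1/Vm = 1/1500 - 1/6650 = 0.00051629
phi = 0.00023782 / 0.00051629 = 0.4606

0.4606


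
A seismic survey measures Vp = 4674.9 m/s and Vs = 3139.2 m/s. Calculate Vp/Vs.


Vp/Vs = 4674.9 / 3139.2
= 1.4892

1.4892


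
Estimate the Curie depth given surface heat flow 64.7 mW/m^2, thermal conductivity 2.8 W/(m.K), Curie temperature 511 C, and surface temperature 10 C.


T_Curie - T_surf = 511 - 10 = 501 C
Convert q to W/m^2: 64.7 mW/m^2 = 0.0647 W/m^2
d = 501 * 2.8 / 0.0647 = 21681.61 m

21681.61


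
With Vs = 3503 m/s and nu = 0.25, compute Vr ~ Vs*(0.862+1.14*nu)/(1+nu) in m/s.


Numerator factor = 0.862 + 1.14*0.25 = 1.147
Denominator = 1 + 0.25 = 1.25
Vr = 3503 * 1.147 / 1.25 = 3214.35 m/s

3214.35


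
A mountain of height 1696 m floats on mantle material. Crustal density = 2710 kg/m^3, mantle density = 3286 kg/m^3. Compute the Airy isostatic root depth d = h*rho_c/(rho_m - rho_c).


rho_m - rho_c = 3286 - 2710 = 576
d = 1696 * 2710 / 576
= 4596160 / 576
= 7979.44 m

7979.44


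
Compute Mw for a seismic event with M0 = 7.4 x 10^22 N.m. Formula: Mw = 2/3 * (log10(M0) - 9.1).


log10(M0) = log10(7.4 x 10^22) = 22.8692
Mw = 2/3 * (22.8692 - 9.1)
= 2/3 * 13.7692
= 9.18

9.18


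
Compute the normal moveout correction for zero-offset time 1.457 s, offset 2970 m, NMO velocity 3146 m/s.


x/Vnmo = 2970/3146 = 0.944056
(x/Vnmo)^2 = 0.891242
t0^2 = 2.122849
sqrt(2.122849 + 0.891242) = 1.736114
dt = 1.736114 - 1.457 = 0.279114

0.279114


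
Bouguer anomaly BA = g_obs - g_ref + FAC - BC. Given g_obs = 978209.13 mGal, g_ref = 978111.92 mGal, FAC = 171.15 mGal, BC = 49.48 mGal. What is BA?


BA = g_obs - g_ref + FAC - BC
= 978209.13 - 978111.92 + 171.15 - 49.48
= 218.88 mGal

218.88


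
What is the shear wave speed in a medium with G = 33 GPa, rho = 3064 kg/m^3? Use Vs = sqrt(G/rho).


Convert G to Pa: G = 33e9 Pa
Compute G/rho = 33e9 / 3064 = 10770234.9869
Vs = sqrt(10770234.9869) = 3281.8 m/s

3281.8


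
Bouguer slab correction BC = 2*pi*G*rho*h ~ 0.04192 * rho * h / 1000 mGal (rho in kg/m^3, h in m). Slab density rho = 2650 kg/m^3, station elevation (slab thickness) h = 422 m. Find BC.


BC = 0.04192 * rho * h / 1000
= 0.04192 * 2650 * 422 / 1000
= 46.8791 mGal

46.8791


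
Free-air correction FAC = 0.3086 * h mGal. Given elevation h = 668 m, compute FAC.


FAC = 0.3086 * h
= 0.3086 * 668
= 206.1448 mGal

206.1448


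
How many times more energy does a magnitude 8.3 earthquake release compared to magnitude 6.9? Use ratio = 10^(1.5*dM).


M2 - M1 = 8.3 - 6.9 = 1.4
1.5 * 1.4 = 2.1
ratio = 10^2.1 = 125.89

125.89


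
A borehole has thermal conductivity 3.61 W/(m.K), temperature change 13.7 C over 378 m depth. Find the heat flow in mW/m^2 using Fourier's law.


q = k * dT / dz * 1000
= 3.61 * 13.7 / 378 * 1000
= 0.130839 * 1000
= 130.8386 mW/m^2

130.8386


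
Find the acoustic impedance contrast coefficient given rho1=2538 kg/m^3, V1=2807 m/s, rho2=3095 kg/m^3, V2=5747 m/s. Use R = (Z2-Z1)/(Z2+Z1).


Z1 = 2538 * 2807 = 7124166
Z2 = 3095 * 5747 = 17786965
R = (17786965 - 7124166) / (17786965 + 7124166) = 10662799 / 24911131 = 0.428

0.428


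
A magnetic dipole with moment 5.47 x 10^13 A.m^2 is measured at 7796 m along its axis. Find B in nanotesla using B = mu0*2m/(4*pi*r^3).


m = 5.47 x 10^13 = 54700000000000 A.m^2
2m = 109400000000000 A.m^2
r^3 = 7796^3 = 473822294336
B = (4pi*10^-7) * 109400000000000 / (4*pi * 473822294336) * 1e9
= 137476094.521089 / 5954226555972.15 * 1e9
= 23088.8249 nT

23088.8249


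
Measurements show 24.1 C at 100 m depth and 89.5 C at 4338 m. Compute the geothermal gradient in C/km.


dT = 89.5 - 24.1 = 65.4 C
dz = 4338 - 100 = 4238 m
gradient = dT/dz * 1000 = 65.4/4238 * 1000 = 15.4318 C/km

15.4318


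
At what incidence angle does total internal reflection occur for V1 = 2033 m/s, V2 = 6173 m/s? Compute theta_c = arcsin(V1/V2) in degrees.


V1/V2 = 2033/6173 = 0.329337
theta_c = arcsin(0.329337) = 19.2286 degrees

19.2286


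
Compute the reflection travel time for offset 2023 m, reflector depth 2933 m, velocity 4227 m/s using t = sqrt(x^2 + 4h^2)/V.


x^2 + 4h^2 = 2023^2 + 4*2933^2 = 4092529 + 34409956 = 38502485
sqrt(38502485) = 6205.0371
t = 6205.0371 / 4227 = 1.468 s

1.468


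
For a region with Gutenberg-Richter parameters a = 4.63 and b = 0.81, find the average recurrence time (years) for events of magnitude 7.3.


log10(N) = 4.63 - 0.81*7.3 = -1.283
N = 10^-1.283 = 0.052119
T = 1/N = 1/0.052119 = 19.1867 years

19.1867


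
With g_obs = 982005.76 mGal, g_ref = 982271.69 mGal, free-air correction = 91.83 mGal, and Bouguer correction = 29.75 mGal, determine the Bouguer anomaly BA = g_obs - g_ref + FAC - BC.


BA = g_obs - g_ref + FAC - BC
= 982005.76 - 982271.69 + 91.83 - 29.75
= -203.85 mGal

-203.85


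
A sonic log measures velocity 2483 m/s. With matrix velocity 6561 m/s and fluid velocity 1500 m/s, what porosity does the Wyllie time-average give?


1/V - 1/Vm = 1/2483 - 1/6561 = 0.00025032
1/Vf - 1/Vm = 1/1500 - 1/6561 = 0.00051425
phi = 0.00025032 / 0.00051425 = 0.4868

0.4868


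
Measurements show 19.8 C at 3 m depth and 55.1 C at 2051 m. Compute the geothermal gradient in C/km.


dT = 55.1 - 19.8 = 35.3 C
dz = 2051 - 3 = 2048 m
gradient = dT/dz * 1000 = 35.3/2048 * 1000 = 17.2363 C/km

17.2363


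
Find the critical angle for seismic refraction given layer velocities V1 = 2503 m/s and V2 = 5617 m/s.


V1/V2 = 2503/5617 = 0.445612
theta_c = arcsin(0.445612) = 26.4625 degrees

26.4625


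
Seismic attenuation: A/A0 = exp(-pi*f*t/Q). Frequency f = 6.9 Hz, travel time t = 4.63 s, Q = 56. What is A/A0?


pi*f*t/Q = pi*6.9*4.63/56 = 1.792223
A/A0 = exp(-1.792223) = 0.16659

0.16659


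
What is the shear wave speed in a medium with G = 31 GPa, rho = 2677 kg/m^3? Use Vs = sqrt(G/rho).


Convert G to Pa: G = 31e9 Pa
Compute G/rho = 31e9 / 2677 = 11580127.0078
Vs = sqrt(11580127.0078) = 3402.96 m/s

3402.96


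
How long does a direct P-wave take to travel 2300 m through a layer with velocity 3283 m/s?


t = x / V
= 2300 / 3283
= 0.7006 s

0.7006


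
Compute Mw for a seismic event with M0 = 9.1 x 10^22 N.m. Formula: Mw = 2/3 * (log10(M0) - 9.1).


log10(M0) = log10(9.1 x 10^22) = 22.959
Mw = 2/3 * (22.959 - 9.1)
= 2/3 * 13.859
= 9.24

9.24


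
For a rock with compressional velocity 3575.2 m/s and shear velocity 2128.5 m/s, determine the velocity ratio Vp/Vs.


Vp/Vs = 3575.2 / 2128.5
= 1.6797

1.6797


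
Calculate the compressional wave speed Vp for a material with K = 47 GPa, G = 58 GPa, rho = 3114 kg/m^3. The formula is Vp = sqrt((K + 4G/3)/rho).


First compute the effective modulus:
K + 4G/3 = 47e9 + 4*58e9/3 = 124333333333.33 Pa
Then divide by density:
124333333333.33 / 3114 = 39927210.4474 Pa/(kg/m^3)
Take the square root:
Vp = sqrt(39927210.4474) = 6318.8 m/s

6318.8


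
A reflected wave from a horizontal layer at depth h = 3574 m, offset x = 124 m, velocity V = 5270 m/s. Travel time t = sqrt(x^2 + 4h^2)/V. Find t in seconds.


x^2 + 4h^2 = 124^2 + 4*3574^2 = 15376 + 51093904 = 51109280
sqrt(51109280) = 7149.0755
t = 7149.0755 / 5270 = 1.3566 s

1.3566


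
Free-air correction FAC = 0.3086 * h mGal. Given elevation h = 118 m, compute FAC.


FAC = 0.3086 * h
= 0.3086 * 118
= 36.4148 mGal

36.4148


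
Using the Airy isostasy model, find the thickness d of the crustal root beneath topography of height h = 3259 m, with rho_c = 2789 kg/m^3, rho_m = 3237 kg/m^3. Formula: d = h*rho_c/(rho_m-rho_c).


rho_m - rho_c = 3237 - 2789 = 448
d = 3259 * 2789 / 448
= 9089351 / 448
= 20288.73 m

20288.73


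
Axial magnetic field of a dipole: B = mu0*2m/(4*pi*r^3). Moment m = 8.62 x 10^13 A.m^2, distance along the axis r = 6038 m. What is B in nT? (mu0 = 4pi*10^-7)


m = 8.62 x 10^13 = 86200000000000 A.m^2
2m = 172400000000000 A.m^2
r^3 = 6038^3 = 220130046872
B = (4pi*10^-7) * 172400000000000 / (4*pi * 220130046872) * 1e9
= 216644229.391552 / 2766235752349.81 * 1e9
= 78317.3412 nT

78317.3412


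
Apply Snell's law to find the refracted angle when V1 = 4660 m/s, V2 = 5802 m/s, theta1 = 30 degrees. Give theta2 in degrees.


sin(theta1) = sin(30 deg) = 0.5
sin(theta2) = V2/V1 * sin(theta1) = 5802/4660 * 0.5 = 0.622532
theta2 = arcsin(0.622532) = 38.5013 degrees

38.5013


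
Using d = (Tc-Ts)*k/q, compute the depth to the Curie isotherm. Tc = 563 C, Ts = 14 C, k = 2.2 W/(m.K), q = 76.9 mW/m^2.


T_Curie - T_surf = 563 - 14 = 549 C
Convert q to W/m^2: 76.9 mW/m^2 = 0.0769 W/m^2
d = 549 * 2.2 / 0.0769 = 15706.11 m

15706.11


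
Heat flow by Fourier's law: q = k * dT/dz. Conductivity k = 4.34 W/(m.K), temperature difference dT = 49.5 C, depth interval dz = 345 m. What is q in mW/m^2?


q = k * dT / dz * 1000
= 4.34 * 49.5 / 345 * 1000
= 0.622696 * 1000
= 622.6957 mW/m^2

622.6957


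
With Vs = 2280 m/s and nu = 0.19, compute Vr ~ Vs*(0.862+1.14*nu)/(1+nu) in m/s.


Numerator factor = 0.862 + 1.14*0.19 = 1.0786
Denominator = 1 + 0.19 = 1.19
Vr = 2280 * 1.0786 / 1.19 = 2066.56 m/s

2066.56


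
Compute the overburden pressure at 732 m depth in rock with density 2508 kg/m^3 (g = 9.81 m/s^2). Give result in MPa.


P = rho * g * z / 1e6
= 2508 * 9.81 * 732 / 1e6
= 18009747.36 / 1e6
= 18.0097 MPa

18.0097


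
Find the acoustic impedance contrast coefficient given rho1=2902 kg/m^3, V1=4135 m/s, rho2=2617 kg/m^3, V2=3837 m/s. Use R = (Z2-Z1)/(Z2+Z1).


Z1 = 2902 * 4135 = 11999770
Z2 = 2617 * 3837 = 10041429
R = (10041429 - 11999770) / (10041429 + 11999770) = -1958341 / 22041199 = -0.0888

-0.0888


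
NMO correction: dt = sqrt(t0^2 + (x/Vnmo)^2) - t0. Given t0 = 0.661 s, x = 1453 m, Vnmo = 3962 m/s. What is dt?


x/Vnmo = 1453/3962 = 0.366734
(x/Vnmo)^2 = 0.134494
t0^2 = 0.436921
sqrt(0.436921 + 0.134494) = 0.75592
dt = 0.75592 - 0.661 = 0.09492

0.09492


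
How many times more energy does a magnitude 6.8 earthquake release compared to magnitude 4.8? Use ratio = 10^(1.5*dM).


M2 - M1 = 6.8 - 4.8 = 2.0
1.5 * 2.0 = 3.0
ratio = 10^3.0 = 1000.0

1000.0


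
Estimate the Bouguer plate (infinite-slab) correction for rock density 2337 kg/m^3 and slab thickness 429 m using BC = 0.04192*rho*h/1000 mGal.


BC = 0.04192 * rho * h / 1000
= 0.04192 * 2337 * 429 / 1000
= 42.0279 mGal

42.0279


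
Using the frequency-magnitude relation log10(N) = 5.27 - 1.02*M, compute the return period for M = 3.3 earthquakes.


log10(N) = 5.27 - 1.02*3.3 = 1.904
N = 10^1.904 = 80.167806
T = 1/N = 1/80.167806 = 0.0125 years

0.0125


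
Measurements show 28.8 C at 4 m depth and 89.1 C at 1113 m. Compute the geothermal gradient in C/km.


dT = 89.1 - 28.8 = 60.3 C
dz = 1113 - 4 = 1109 m
gradient = dT/dz * 1000 = 60.3/1109 * 1000 = 54.3733 C/km

54.3733


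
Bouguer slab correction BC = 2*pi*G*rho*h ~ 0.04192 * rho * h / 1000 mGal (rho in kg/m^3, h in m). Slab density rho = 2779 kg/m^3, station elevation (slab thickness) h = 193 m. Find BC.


BC = 0.04192 * rho * h / 1000
= 0.04192 * 2779 * 193 / 1000
= 22.4837 mGal

22.4837


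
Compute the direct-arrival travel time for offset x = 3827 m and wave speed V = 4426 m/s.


t = x / V
= 3827 / 4426
= 0.8647 s

0.8647


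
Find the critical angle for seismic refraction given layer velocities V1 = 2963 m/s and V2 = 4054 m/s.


V1/V2 = 2963/4054 = 0.730883
theta_c = arcsin(0.730883) = 46.9605 degrees

46.9605


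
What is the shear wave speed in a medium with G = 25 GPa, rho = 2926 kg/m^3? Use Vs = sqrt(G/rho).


Convert G to Pa: G = 25e9 Pa
Compute G/rho = 25e9 / 2926 = 8544087.4915
Vs = sqrt(8544087.4915) = 2923.03 m/s

2923.03


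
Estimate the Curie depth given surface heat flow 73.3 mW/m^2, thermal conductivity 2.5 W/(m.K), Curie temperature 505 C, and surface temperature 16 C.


T_Curie - T_surf = 505 - 16 = 489 C
Convert q to W/m^2: 73.3 mW/m^2 = 0.0733 W/m^2
d = 489 * 2.5 / 0.0733 = 16678.04 m

16678.04


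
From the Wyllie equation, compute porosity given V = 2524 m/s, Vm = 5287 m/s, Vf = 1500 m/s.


1/V - 1/Vm = 1/2524 - 1/5287 = 0.00020705
1/Vf - 1/Vm = 1/1500 - 1/5287 = 0.00047752
phi = 0.00020705 / 0.00047752 = 0.4336

0.4336


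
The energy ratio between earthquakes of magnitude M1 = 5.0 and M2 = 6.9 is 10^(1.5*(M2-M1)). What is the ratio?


M2 - M1 = 6.9 - 5.0 = 1.9
1.5 * 1.9 = 2.85
ratio = 10^2.85 = 707.95

707.95


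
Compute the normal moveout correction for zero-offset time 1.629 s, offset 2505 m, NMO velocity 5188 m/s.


x/Vnmo = 2505/5188 = 0.482845
(x/Vnmo)^2 = 0.233139
t0^2 = 2.653641
sqrt(2.653641 + 0.233139) = 1.699053
dt = 1.699053 - 1.629 = 0.070053

0.070053


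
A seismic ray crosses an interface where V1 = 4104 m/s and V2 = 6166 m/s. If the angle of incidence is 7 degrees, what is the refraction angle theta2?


sin(theta1) = sin(7 deg) = 0.121869
sin(theta2) = V2/V1 * sin(theta1) = 6166/4104 * 0.121869 = 0.183101
theta2 = arcsin(0.183101) = 10.5504 degrees

10.5504


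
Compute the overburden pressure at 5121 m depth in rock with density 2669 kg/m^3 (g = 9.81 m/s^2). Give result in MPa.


P = rho * g * z / 1e6
= 2669 * 9.81 * 5121 / 1e6
= 134082579.69 / 1e6
= 134.0826 MPa

134.0826


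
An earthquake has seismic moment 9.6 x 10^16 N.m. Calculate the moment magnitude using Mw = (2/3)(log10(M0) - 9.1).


log10(M0) = log10(9.6 x 10^16) = 16.9823
Mw = 2/3 * (16.9823 - 9.1)
= 2/3 * 7.8823
= 5.25

5.25


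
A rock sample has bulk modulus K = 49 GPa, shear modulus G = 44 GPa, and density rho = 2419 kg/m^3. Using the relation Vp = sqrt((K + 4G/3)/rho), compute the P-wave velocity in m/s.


First compute the effective modulus:
K + 4G/3 = 49e9 + 4*44e9/3 = 107666666666.67 Pa
Then divide by density:
107666666666.67 / 2419 = 44508750.1722 Pa/(kg/m^3)
Take the square root:
Vp = sqrt(44508750.1722) = 6671.49 m/s

6671.49


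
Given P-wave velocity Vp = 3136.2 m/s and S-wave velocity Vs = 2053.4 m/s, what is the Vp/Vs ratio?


Vp/Vs = 3136.2 / 2053.4
= 1.5273

1.5273


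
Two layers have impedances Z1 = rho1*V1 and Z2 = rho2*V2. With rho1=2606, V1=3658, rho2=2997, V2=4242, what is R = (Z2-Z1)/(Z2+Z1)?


Z1 = 2606 * 3658 = 9532748
Z2 = 2997 * 4242 = 12713274
R = (12713274 - 9532748) / (12713274 + 9532748) = 3180526 / 22246022 = 0.143

0.143


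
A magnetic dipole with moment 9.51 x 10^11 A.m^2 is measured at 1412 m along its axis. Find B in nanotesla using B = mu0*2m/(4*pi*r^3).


m = 9.51 x 10^11 = 951000000000 A.m^2
2m = 1902000000000 A.m^2
r^3 = 1412^3 = 2815166528
B = (4pi*10^-7) * 1902000000000 / (4*pi * 2815166528) * 1e9
= 2390123.690851 / 35376425931.99 * 1e9
= 67562.6106 nT

67562.6106


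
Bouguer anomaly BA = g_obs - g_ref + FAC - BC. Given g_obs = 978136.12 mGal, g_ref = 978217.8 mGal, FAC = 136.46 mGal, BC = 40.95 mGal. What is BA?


BA = g_obs - g_ref + FAC - BC
= 978136.12 - 978217.8 + 136.46 - 40.95
= 13.83 mGal

13.83


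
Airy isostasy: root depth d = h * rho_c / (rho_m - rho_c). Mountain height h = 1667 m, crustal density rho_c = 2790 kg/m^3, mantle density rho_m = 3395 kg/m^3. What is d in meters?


rho_m - rho_c = 3395 - 2790 = 605
d = 1667 * 2790 / 605
= 4650930 / 605
= 7687.49 m

7687.49


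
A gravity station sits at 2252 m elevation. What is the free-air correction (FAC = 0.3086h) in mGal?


FAC = 0.3086 * h
= 0.3086 * 2252
= 694.9672 mGal

694.9672


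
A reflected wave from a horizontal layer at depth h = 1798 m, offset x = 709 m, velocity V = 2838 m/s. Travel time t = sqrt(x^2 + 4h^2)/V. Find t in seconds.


x^2 + 4h^2 = 709^2 + 4*1798^2 = 502681 + 12931216 = 13433897
sqrt(13433897) = 3665.2281
t = 3665.2281 / 2838 = 1.2915 s

1.2915


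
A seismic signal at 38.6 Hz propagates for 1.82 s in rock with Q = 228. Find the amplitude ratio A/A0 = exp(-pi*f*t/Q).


pi*f*t/Q = pi*38.6*1.82/228 = 0.967996
A/A0 = exp(-0.967996) = 0.379843

0.379843


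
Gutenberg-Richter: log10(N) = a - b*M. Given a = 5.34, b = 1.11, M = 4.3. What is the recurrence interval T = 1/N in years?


log10(N) = 5.34 - 1.11*4.3 = 0.567
N = 10^0.567 = 3.689776
T = 1/N = 1/3.689776 = 0.271 years

0.271


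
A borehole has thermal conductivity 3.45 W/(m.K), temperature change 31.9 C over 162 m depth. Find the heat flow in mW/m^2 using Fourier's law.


q = k * dT / dz * 1000
= 3.45 * 31.9 / 162 * 1000
= 0.679352 * 1000
= 679.3519 mW/m^2

679.3519


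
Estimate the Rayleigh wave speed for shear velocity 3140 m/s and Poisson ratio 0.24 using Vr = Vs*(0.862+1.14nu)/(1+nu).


Numerator factor = 0.862 + 1.14*0.24 = 1.1356
Denominator = 1 + 0.24 = 1.24
Vr = 3140 * 1.1356 / 1.24 = 2875.63 m/s

2875.63


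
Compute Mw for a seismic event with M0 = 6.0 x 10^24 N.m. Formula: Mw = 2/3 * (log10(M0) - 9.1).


log10(M0) = log10(6.0 x 10^24) = 24.7782
Mw = 2/3 * (24.7782 - 9.1)
= 2/3 * 15.6782
= 10.45

10.45


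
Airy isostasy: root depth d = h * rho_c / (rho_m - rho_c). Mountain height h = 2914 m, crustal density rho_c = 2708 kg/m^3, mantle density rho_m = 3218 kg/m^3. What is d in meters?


rho_m - rho_c = 3218 - 2708 = 510
d = 2914 * 2708 / 510
= 7891112 / 510
= 15472.77 m

15472.77


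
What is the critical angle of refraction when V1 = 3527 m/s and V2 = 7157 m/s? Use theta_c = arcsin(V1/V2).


V1/V2 = 3527/7157 = 0.492804
theta_c = arcsin(0.492804) = 29.5251 degrees

29.5251


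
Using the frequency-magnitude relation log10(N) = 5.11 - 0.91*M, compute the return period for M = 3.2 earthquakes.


log10(N) = 5.11 - 0.91*3.2 = 2.198
N = 10^2.198 = 157.761127
T = 1/N = 1/157.761127 = 0.0063 years

0.0063


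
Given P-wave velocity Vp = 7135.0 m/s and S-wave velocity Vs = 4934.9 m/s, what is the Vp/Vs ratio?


Vp/Vs = 7135.0 / 4934.9
= 1.4458

1.4458


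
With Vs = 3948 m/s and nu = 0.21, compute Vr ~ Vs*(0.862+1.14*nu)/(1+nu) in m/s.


Numerator factor = 0.862 + 1.14*0.21 = 1.1014
Denominator = 1 + 0.21 = 1.21
Vr = 3948 * 1.1014 / 1.21 = 3593.66 m/s

3593.66


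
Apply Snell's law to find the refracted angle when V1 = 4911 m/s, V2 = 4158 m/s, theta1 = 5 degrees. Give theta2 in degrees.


sin(theta1) = sin(5 deg) = 0.087156
sin(theta2) = V2/V1 * sin(theta1) = 4158/4911 * 0.087156 = 0.073792
theta2 = arcsin(0.073792) = 4.2318 degrees

4.2318


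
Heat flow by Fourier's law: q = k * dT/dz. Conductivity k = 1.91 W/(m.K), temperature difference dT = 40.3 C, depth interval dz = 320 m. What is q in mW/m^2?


q = k * dT / dz * 1000
= 1.91 * 40.3 / 320 * 1000
= 0.240541 * 1000
= 240.5406 mW/m^2

240.5406


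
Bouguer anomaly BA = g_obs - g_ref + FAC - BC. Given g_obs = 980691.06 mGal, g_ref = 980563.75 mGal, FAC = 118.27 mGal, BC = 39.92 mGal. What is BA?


BA = g_obs - g_ref + FAC - BC
= 980691.06 - 980563.75 + 118.27 - 39.92
= 205.66 mGal

205.66


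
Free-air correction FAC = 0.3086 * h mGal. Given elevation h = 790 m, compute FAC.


FAC = 0.3086 * h
= 0.3086 * 790
= 243.794 mGal

243.794


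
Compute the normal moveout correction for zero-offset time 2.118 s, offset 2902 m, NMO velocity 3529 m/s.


x/Vnmo = 2902/3529 = 0.822329
(x/Vnmo)^2 = 0.676225
t0^2 = 4.485924
sqrt(4.485924 + 0.676225) = 2.272036
dt = 2.272036 - 2.118 = 0.154036

0.154036


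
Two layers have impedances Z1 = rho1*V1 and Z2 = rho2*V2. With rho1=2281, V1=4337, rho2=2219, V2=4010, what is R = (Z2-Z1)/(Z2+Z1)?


Z1 = 2281 * 4337 = 9892697
Z2 = 2219 * 4010 = 8898190
R = (8898190 - 9892697) / (8898190 + 9892697) = -994507 / 18790887 = -0.0529

-0.0529


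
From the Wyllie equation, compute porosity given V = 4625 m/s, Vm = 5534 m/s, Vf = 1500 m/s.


1/V - 1/Vm = 1/4625 - 1/5534 = 3.552e-05
1/Vf - 1/Vm = 1/1500 - 1/5534 = 0.00048597
phi = 3.552e-05 / 0.00048597 = 0.0731

0.0731


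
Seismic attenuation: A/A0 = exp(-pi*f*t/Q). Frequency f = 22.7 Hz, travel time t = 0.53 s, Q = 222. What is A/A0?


pi*f*t/Q = pi*22.7*0.53/222 = 0.170255
A/A0 = exp(-0.170255) = 0.84345

0.84345


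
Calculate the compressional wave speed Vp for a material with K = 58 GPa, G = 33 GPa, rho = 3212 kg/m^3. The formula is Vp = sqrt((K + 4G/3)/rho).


First compute the effective modulus:
K + 4G/3 = 58e9 + 4*33e9/3 = 102000000000.0 Pa
Then divide by density:
102000000000.0 / 3212 = 31755915.3176 Pa/(kg/m^3)
Take the square root:
Vp = sqrt(31755915.3176) = 5635.24 m/s

5635.24


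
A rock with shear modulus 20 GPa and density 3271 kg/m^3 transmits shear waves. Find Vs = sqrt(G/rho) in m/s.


Convert G to Pa: G = 20e9 Pa
Compute G/rho = 20e9 / 3271 = 6114338.1229
Vs = sqrt(6114338.1229) = 2472.72 m/s

2472.72


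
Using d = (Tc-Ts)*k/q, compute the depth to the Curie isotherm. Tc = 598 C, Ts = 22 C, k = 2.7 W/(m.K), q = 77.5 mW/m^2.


T_Curie - T_surf = 598 - 22 = 576 C
Convert q to W/m^2: 77.5 mW/m^2 = 0.0775 W/m^2
d = 576 * 2.7 / 0.0775 = 20067.1 m

20067.1


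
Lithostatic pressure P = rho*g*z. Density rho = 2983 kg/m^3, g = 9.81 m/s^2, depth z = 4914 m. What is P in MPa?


P = rho * g * z / 1e6
= 2983 * 9.81 * 4914 / 1e6
= 143799512.22 / 1e6
= 143.7995 MPa

143.7995


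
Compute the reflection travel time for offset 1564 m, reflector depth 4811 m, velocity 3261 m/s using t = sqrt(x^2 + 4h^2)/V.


x^2 + 4h^2 = 1564^2 + 4*4811^2 = 2446096 + 92582884 = 95028980
sqrt(95028980) = 9748.2809
t = 9748.2809 / 3261 = 2.9894 s

2.9894


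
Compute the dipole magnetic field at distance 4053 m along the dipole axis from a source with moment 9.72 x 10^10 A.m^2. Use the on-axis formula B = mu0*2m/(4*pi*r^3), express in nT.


m = 9.72 x 10^10 = 97200000000 A.m^2
2m = 194400000000 A.m^2
r^3 = 4053^3 = 66577856877
B = (4pi*10^-7) * 194400000000 / (4*pi * 66577856877) * 1e9
= 244290.244743 / 836642024226.14 * 1e9
= 291.989 nT

291.989


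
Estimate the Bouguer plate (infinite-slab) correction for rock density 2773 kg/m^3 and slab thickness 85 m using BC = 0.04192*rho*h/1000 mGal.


BC = 0.04192 * rho * h / 1000
= 0.04192 * 2773 * 85 / 1000
= 9.8808 mGal

9.8808


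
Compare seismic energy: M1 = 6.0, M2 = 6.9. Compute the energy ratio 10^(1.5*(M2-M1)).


M2 - M1 = 6.9 - 6.0 = 0.9
1.5 * 0.9 = 1.35
ratio = 10^1.35 = 22.39

22.39


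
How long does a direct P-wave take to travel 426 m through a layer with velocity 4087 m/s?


t = x / V
= 426 / 4087
= 0.1042 s

0.1042


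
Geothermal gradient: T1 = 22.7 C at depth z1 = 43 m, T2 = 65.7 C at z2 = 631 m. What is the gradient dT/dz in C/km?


dT = 65.7 - 22.7 = 43.0 C
dz = 631 - 43 = 588 m
gradient = dT/dz * 1000 = 43.0/588 * 1000 = 73.1293 C/km

73.1293


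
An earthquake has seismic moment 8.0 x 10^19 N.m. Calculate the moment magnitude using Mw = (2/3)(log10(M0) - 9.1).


log10(M0) = log10(8.0 x 10^19) = 19.9031
Mw = 2/3 * (19.9031 - 9.1)
= 2/3 * 10.8031
= 7.2

7.2


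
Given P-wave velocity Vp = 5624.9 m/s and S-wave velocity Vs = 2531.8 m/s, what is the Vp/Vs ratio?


Vp/Vs = 5624.9 / 2531.8
= 2.2217

2.2217


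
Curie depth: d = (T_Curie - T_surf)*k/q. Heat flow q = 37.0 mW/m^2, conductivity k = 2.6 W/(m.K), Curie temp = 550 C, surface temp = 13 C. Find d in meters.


T_Curie - T_surf = 550 - 13 = 537 C
Convert q to W/m^2: 37.0 mW/m^2 = 0.037 W/m^2
d = 537 * 2.6 / 0.037 = 37735.14 m

37735.14


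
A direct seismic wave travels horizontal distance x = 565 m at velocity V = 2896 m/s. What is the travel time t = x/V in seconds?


t = x / V
= 565 / 2896
= 0.1951 s

0.1951


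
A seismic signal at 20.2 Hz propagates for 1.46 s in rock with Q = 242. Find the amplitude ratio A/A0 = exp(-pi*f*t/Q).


pi*f*t/Q = pi*20.2*1.46/242 = 0.382859
A/A0 = exp(-0.382859) = 0.681909

0.681909


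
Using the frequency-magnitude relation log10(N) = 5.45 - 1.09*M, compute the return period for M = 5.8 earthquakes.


log10(N) = 5.45 - 1.09*5.8 = -0.872
N = 10^-0.872 = 0.134276
T = 1/N = 1/0.134276 = 7.4473 years

7.4473


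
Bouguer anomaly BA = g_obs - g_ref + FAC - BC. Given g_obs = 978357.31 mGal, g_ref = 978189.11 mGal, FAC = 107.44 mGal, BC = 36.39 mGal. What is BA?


BA = g_obs - g_ref + FAC - BC
= 978357.31 - 978189.11 + 107.44 - 36.39
= 239.25 mGal

239.25


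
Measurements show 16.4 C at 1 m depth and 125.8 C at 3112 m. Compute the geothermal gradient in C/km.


dT = 125.8 - 16.4 = 109.4 C
dz = 3112 - 1 = 3111 m
gradient = dT/dz * 1000 = 109.4/3111 * 1000 = 35.1655 C/km

35.1655


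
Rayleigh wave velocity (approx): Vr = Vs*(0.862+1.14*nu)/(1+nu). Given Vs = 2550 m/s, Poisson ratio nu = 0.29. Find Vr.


Numerator factor = 0.862 + 1.14*0.29 = 1.1926
Denominator = 1 + 0.29 = 1.29
Vr = 2550 * 1.1926 / 1.29 = 2357.47 m/s

2357.47


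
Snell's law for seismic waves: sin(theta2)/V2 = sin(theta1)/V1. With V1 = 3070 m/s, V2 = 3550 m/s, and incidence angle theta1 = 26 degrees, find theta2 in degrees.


sin(theta1) = sin(26 deg) = 0.438371
sin(theta2) = V2/V1 * sin(theta1) = 3550/3070 * 0.438371 = 0.506911
theta2 = arcsin(0.506911) = 30.4583 degrees

30.4583
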